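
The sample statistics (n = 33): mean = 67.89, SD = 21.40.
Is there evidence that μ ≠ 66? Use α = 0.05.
One-sample t-test:
H₀: μ = 66
H₁: μ ≠ 66
df = n - 1 = 32
t = (x̄ - μ₀) / (s/√n) = (67.89 - 66) / (21.40/√33) = 0.507
p-value = 0.6154

Since p-value > α = 0.05, we fail to reject H₀.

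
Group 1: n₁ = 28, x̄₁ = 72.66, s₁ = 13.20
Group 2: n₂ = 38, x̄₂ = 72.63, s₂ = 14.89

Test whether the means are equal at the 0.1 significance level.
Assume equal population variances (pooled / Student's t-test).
Student's two-sample t-test (equal variances):
H₀: μ₁ = μ₂
H₁: μ₁ ≠ μ₂
df = n₁ + n₂ - 2 = 64
Pooled variance s_p² = [(n₁-1)s₁² + (n₂-1)s₂²] / (n₁ + n₂ - 2) = [(27)(13.20²) + (37)(14.89²)] / 64 = 201.6848
SE = √(s_p²(1/n₁ + 1/n₂)) = √(201.6848 × (1/28 + 1/38)) = 3.5370
t = (x̄₁ - x̄₂) / SE = (72.66 - 72.63) / 3.5370 = 0.03 / 3.5370 = 0.008
p-value = 0.9933

Since p-value > α = 0.1, we fail to reject H₀.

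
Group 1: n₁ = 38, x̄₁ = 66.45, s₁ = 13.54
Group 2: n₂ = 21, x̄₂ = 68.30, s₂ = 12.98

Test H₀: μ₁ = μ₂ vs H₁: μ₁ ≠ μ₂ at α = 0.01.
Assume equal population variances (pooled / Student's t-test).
Student's two-sample t-test (equal variances):
H₀: μ₁ = μ₂
H₁: μ₁ ≠ μ₂
df = n₁ + n₂ - 2 = 57
Pooled variance s_p² = [(n₁-1)s₁² + (n₂-1)s₂²] / (n₁ + n₂ - 2) = [(37)(13.54²) + (20)(12.98²)] / 57 = 178.1207
SE = √(s_p²(1/n₁ + 1/n₂)) = √(178.1207 × (1/38 + 1/21)) = 3.6290
t = (x̄₁ - x̄₂) / SE = (66.45 - 68.30) / 3.6290 = -1.85 / 3.6290 = -0.510
p-value = 0.6122

Since p-value > α = 0.01, we fail to reject H₀.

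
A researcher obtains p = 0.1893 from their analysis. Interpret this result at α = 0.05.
Since p = 0.1893 > α = 0.05, fail to reject H₀.
There is insufficient evidence to reject the null hypothesis; the result is not statistically significant at the 0.05 level.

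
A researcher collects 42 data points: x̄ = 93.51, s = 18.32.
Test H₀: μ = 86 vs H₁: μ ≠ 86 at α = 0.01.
One-sample t-test:
H₀: μ = 86
H₁: μ ≠ 86
df = n - 1 = 41
t = (x̄ - μ₀) / (s/√n) = (93.51 - 86) / (18.32/√42) = 2.657
p-value = 0.0112

Since p-value > α = 0.01, we fail to reject H₀.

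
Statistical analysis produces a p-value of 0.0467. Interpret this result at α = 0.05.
Since p = 0.0467 < α = 0.05, reject H₀.
There is sufficient evidence to reject the null hypothesis; the result is statistically significant at the 0.05 level.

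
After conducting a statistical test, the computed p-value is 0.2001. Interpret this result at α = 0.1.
Since p = 0.2001 > α = 0.1, fail to reject H₀.
There is insufficient evidence to reject the null hypothesis; the result is not statistically significant at the 0.1 level.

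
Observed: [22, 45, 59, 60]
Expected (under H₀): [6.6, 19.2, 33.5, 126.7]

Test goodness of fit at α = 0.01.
Chi-square goodness of fit test:
H₀: observed counts match expected distribution
H₁: observed counts differ from expected distribution
df = k - 1 = 3
χ² = Σ(O - E)²/E
   = (22 - 6.6)²/6.6 + (45 - 19.2)²/19.2 + (59 - 33.5)²/33.5 + (60 - 126.7)²/126.7
   = 35.933 + 34.669 + 19.410 + 35.114
   = 125.13
p-value < 0.0001

Since p-value < α = 0.01, we reject H₀.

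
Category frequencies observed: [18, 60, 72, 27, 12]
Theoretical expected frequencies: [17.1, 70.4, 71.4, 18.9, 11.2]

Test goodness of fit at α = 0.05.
Chi-square goodness of fit test:
H₀: observed counts match expected distribution
H₁: observed counts differ from expected distribution
df = k - 1 = 4
χ² = Σ(O - E)²/E
   = (18 - 17.1)²/17.1 + (60 - 70.4)²/70.4 + (72 - 71.4)²/71.4 + (27 - 18.9)²/18.9 + (12 - 11.2)²/11.2
   = 0.047 + 1.536 + 0.005 + 3.471 + 0.057
   = 5.12
p-value = 0.2755

Since p-value > α = 0.05, we fail to reject H₀.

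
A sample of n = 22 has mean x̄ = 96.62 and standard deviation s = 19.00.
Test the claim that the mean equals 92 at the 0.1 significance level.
One-sample t-test:
H₀: μ = 92
H₁: μ ≠ 92
df = n - 1 = 21
t = (x̄ - μ₀) / (s/√n) = (96.62 - 92) / (19.00/√22) = 1.141
p-value = 0.2669

Since p-value > α = 0.1, we fail to reject H₀.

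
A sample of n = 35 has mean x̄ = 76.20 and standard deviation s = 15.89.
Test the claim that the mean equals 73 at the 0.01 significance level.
One-sample t-test:
H₀: μ = 73
H₁: μ ≠ 73
df = n - 1 = 34
t = (x̄ - μ₀) / (s/√n) = (76.20 - 73) / (15.89/√35) = 1.191
p-value = 0.2417

Since p-value > α = 0.01, we fail to reject H₀.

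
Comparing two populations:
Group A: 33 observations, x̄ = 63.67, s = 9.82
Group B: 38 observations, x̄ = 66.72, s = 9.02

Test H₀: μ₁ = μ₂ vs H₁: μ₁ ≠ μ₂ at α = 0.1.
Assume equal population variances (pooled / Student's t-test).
Student's two-sample t-test (equal variances):
H₀: μ₁ = μ₂
H₁: μ₁ ≠ μ₂
df = n₁ + n₂ - 2 = 69
Pooled variance s_p² = [(n₁-1)s₁² + (n₂-1)s₂²] / (n₁ + n₂ - 2) = [(32)(9.82²) + (37)(9.02²)] / 69 = 88.3503
SE = √(s_p²(1/n₁ + 1/n₂)) = √(88.3503 × (1/33 + 1/38)) = 2.2366
t = (x̄₁ - x̄₂) / SE = (63.67 - 66.72) / 2.2366 = -3.05 / 2.2366 = -1.364
p-value = 0.1771

Since p-value > α = 0.1, we fail to reject H₀.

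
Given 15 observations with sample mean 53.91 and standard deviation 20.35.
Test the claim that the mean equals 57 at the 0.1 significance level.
One-sample t-test:
H₀: μ = 57
H₁: μ ≠ 57
df = n - 1 = 14
t = (x̄ - μ₀) / (s/√n) = (53.91 - 57) / (20.35/√15) = -0.588
p-value = 0.5658

Since p-value > α = 0.1, we fail to reject H₀.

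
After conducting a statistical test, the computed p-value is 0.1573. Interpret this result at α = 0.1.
Since p = 0.1573 > α = 0.1, fail to reject H₀.
There is insufficient evidence to reject the null hypothesis; the result is not statistically significant at the 0.1 level.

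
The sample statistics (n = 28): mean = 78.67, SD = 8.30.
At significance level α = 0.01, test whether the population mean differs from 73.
One-sample t-test:
H₀: μ = 73
H₁: μ ≠ 73
df = n - 1 = 27
t = (x̄ - μ₀) / (s/√n) = (78.67 - 73) / (8.30/√28) = 3.615
p-value = 0.0012

Since p-value < α = 0.01, we reject H₀.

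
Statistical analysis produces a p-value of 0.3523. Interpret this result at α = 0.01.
Since p = 0.3523 > α = 0.01, fail to reject H₀.
There is insufficient evidence to reject the null hypothesis; the result is not statistically significant at the 0.01 level.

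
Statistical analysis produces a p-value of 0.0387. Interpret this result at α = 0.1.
Since p = 0.0387 < α = 0.1, reject H₀.
There is sufficient evidence to reject the null hypothesis; the result is statistically significant at the 0.1 level.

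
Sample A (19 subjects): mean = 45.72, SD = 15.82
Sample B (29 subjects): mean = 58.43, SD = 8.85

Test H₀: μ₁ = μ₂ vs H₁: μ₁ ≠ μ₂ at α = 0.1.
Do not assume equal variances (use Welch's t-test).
Welch's two-sample t-test:
H₀: μ₁ = μ₂
H₁: μ₁ ≠ μ₂
s₁²/n₁ = 15.82²/19 = 13.1722,  s₂²/n₂ = 8.85²/29 = 2.7008
SE = √(s₁²/n₁ + s₂²/n₂) = √(13.1722 + 2.7008) = 3.9841
df (Welch-Satterthwaite) = (s₁²/n₁ + s₂²/n₂)² / [(s₁²/n₁)²/(n₁-1) + (s₂²/n₂)²/(n₂-1)] ≈ 25.45
t = (x̄₁ - x̄₂) / SE = (45.72 - 58.43) / 3.9841 = -12.71 / 3.9841 = -3.190
p-value = 0.0038

Since p-value < α = 0.1, we reject H₀.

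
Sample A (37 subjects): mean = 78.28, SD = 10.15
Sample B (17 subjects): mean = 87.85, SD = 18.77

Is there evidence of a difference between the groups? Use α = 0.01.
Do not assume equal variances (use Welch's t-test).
Welch's two-sample t-test:
H₀: μ₁ = μ₂
H₁: μ₁ ≠ μ₂
s₁²/n₁ = 10.15²/37 = 2.7844,  s₂²/n₂ = 18.77²/17 = 20.7243
SE = √(s₁²/n₁ + s₂²/n₂) = √(2.7844 + 20.7243) = 4.8486
df (Welch-Satterthwaite) = (s₁²/n₁ + s₂²/n₂)² / [(s₁²/n₁)²/(n₁-1) + (s₂²/n₂)²/(n₂-1)] ≈ 20.42
t = (x̄₁ - x̄₂) / SE = (78.28 - 87.85) / 4.8486 = -9.57 / 4.8486 = -1.974
p-value = 0.0621

Since p-value > α = 0.01, we fail to reject H₀.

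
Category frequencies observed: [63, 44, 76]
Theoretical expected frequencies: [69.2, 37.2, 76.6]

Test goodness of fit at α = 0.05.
Chi-square goodness of fit test:
H₀: observed counts match expected distribution
H₁: observed counts differ from expected distribution
df = k - 1 = 2
χ² = Σ(O - E)²/E
   = (63 - 69.2)²/69.2 + (44 - 37.2)²/37.2 + (76 - 76.6)²/76.6
   = 0.555 + 1.243 + 0.005
   = 1.80
p-value = 0.4059

Since p-value > α = 0.05, we fail to reject H₀.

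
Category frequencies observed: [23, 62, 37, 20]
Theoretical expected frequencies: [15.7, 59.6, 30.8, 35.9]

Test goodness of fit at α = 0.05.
Chi-square goodness of fit test:
H₀: observed counts match expected distribution
H₁: observed counts differ from expected distribution
df = k - 1 = 3
χ² = Σ(O - E)²/E
   = (23 - 15.7)²/15.7 + (62 - 59.6)²/59.6 + (37 - 30.8)²/30.8 + (20 - 35.9)²/35.9
   = 3.394 + 0.097 + 1.248 + 7.042
   = 11.78
p-value = 0.0082

Since p-value < α = 0.05, we reject H₀.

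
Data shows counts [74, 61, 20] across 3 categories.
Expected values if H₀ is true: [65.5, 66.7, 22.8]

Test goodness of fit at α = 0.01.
Chi-square goodness of fit test:
H₀: observed counts match expected distribution
H₁: observed counts differ from expected distribution
df = k - 1 = 2
χ² = Σ(O - E)²/E
   = (74 - 65.5)²/65.5 + (61 - 66.7)²/66.7 + (20 - 22.8)²/22.8
   = 1.103 + 0.487 + 0.344
   = 1.93
p-value = 0.3802

Since p-value > α = 0.01, we fail to reject H₀.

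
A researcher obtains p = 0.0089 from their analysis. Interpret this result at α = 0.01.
Since p = 0.0089 < α = 0.01, reject H₀.
There is sufficient evidence to reject the null hypothesis; the result is statistically significant at the 0.01 level.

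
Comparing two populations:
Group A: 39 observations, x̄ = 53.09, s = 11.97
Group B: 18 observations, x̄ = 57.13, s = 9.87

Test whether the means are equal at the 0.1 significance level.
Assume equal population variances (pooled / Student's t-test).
Student's two-sample t-test (equal variances):
H₀: μ₁ = μ₂
H₁: μ₁ ≠ μ₂
df = n₁ + n₂ - 2 = 55
Pooled variance s_p² = [(n₁-1)s₁² + (n₂-1)s₂²] / (n₁ + n₂ - 2) = [(38)(11.97²) + (17)(9.87²)] / 55 = 129.1048
SE = √(s_p²(1/n₁ + 1/n₂)) = √(129.1048 × (1/39 + 1/18)) = 3.2377
t = (x̄₁ - x̄₂) / SE = (53.09 - 57.13) / 3.2377 = -4.04 / 3.2377 = -1.248
p-value = 0.2174

Since p-value > α = 0.1, we fail to reject H₀.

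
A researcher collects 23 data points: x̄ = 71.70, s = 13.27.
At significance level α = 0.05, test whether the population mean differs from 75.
One-sample t-test:
H₀: μ = 75
H₁: μ ≠ 75
df = n - 1 = 22
t = (x̄ - μ₀) / (s/√n) = (71.70 - 75) / (13.27/√23) = -1.193
p-value = 0.2457

Since p-value > α = 0.05, we fail to reject H₀.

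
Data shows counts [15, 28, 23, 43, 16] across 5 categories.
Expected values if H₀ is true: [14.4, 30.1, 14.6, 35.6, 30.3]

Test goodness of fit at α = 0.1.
Chi-square goodness of fit test:
H₀: observed counts match expected distribution
H₁: observed counts differ from expected distribution
df = k - 1 = 4
χ² = Σ(O - E)²/E
   = (15 - 14.4)²/14.4 + (28 - 30.1)²/30.1 + (23 - 14.6)²/14.6 + (43 - 35.6)²/35.6 + (16 - 30.3)²/30.3
   = 0.025 + 0.147 + 4.833 + 1.538 + 6.749
   = 13.29
p-value = 0.0099

Since p-value < α = 0.1, we reject H₀.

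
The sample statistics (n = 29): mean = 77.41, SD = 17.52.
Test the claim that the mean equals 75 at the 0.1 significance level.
One-sample t-test:
H₀: μ = 75
H₁: μ ≠ 75
df = n - 1 = 28
t = (x̄ - μ₀) / (s/√n) = (77.41 - 75) / (17.52/√29) = 0.741
p-value = 0.4650

Since p-value > α = 0.1, we fail to reject H₀.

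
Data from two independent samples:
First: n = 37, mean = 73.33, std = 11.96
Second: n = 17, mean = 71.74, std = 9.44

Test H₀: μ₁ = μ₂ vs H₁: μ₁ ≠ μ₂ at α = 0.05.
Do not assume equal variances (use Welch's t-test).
Welch's two-sample t-test:
H₀: μ₁ = μ₂
H₁: μ₁ ≠ μ₂
s₁²/n₁ = 11.96²/37 = 3.8660,  s₂²/n₂ = 9.44²/17 = 5.2420
SE = √(s₁²/n₁ + s₂²/n₂) = √(3.8660 + 5.2420) = 3.0179
df (Welch-Satterthwaite) = (s₁²/n₁ + s₂²/n₂)² / [(s₁²/n₁)²/(n₁-1) + (s₂²/n₂)²/(n₂-1)] ≈ 38.90
t = (x̄₁ - x̄₂) / SE = (73.33 - 71.74) / 3.0179 = 1.59 / 3.0179 = 0.527
p-value = 0.6013

Since p-value > α = 0.05, we fail to reject H₀.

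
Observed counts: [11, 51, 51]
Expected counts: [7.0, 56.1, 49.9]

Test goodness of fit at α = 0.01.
Chi-square goodness of fit test:
H₀: observed counts match expected distribution
H₁: observed counts differ from expected distribution
df = k - 1 = 2
χ² = Σ(O - E)²/E
   = (11 - 7.0)²/7.0 + (51 - 56.1)²/56.1 + (51 - 49.9)²/49.9
   = 2.286 + 0.464 + 0.024
   = 2.77
p-value = 0.2499

Since p-value > α = 0.01, we fail to reject H₀.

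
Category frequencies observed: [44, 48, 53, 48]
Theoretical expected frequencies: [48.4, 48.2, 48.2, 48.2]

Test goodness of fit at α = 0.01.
Chi-square goodness of fit test:
H₀: observed counts match expected distribution
H₁: observed counts differ from expected distribution
df = k - 1 = 3
χ² = Σ(O - E)²/E
   = (44 - 48.4)²/48.4 + (48 - 48.2)²/48.2 + (53 - 48.2)²/48.2 + (48 - 48.2)²/48.2
   = 0.400 + 0.001 + 0.478 + 0.001
   = 0.88
p-value = 0.8303

Since p-value > α = 0.01, we fail to reject H₀.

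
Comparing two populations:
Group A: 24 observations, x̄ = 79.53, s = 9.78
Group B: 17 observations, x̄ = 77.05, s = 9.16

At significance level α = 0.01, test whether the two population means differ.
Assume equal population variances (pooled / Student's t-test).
Student's two-sample t-test (equal variances):
H₀: μ₁ = μ₂
H₁: μ₁ ≠ μ₂
df = n₁ + n₂ - 2 = 39
Pooled variance s_p² = [(n₁-1)s₁² + (n₂-1)s₂²] / (n₁ + n₂ - 2) = [(23)(9.78²) + (16)(9.16²)] / 39 = 90.8308
SE = √(s_p²(1/n₁ + 1/n₂)) = √(90.8308 × (1/24 + 1/17)) = 3.0212
t = (x̄₁ - x̄₂) / SE = (79.53 - 77.05) / 3.0212 = 2.48 / 3.0212 = 0.821
p-value = 0.4167

Since p-value > α = 0.01, we fail to reject H₀.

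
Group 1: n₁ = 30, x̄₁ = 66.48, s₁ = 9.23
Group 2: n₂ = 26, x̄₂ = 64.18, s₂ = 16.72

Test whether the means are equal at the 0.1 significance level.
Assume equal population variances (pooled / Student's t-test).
Student's two-sample t-test (equal variances):
H₀: μ₁ = μ₂
H₁: μ₁ ≠ μ₂
df = n₁ + n₂ - 2 = 54
Pooled variance s_p² = [(n₁-1)s₁² + (n₂-1)s₂²] / (n₁ + n₂ - 2) = [(29)(9.23²) + (25)(16.72²)] / 54 = 175.1769
SE = √(s_p²(1/n₁ + 1/n₂)) = √(175.1769 × (1/30 + 1/26)) = 3.5464
t = (x̄₁ - x̄₂) / SE = (66.48 - 64.18) / 3.5464 = 2.30 / 3.5464 = 0.649
p-value = 0.5194

Since p-value > α = 0.1, we fail to reject H₀.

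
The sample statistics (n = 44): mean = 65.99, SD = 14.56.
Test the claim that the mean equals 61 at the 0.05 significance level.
One-sample t-test:
H₀: μ = 61
H₁: μ ≠ 61
df = n - 1 = 43
t = (x̄ - μ₀) / (s/√n) = (65.99 - 61) / (14.56/√44) = 2.273
p-value = 0.0281

Since p-value < α = 0.05, we reject H₀.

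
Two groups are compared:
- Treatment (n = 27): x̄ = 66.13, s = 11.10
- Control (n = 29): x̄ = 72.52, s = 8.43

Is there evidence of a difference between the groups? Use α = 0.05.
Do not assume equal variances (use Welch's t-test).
Welch's two-sample t-test:
H₀: μ₁ = μ₂
H₁: μ₁ ≠ μ₂
s₁²/n₁ = 11.10²/27 = 4.5633,  s₂²/n₂ = 8.43²/29 = 2.4505
SE = √(s₁²/n₁ + s₂²/n₂) = √(4.5633 + 2.4505) = 2.6484
df (Welch-Satterthwaite) = (s₁²/n₁ + s₂²/n₂)² / [(s₁²/n₁)²/(n₁-1) + (s₂²/n₂)²/(n₂-1)] ≈ 48.45
t = (x̄₁ - x̄₂) / SE = (66.13 - 72.52) / 2.6484 = -6.39 / 2.6484 = -2.413
p-value = 0.0197

Since p-value < α = 0.05, we reject H₀.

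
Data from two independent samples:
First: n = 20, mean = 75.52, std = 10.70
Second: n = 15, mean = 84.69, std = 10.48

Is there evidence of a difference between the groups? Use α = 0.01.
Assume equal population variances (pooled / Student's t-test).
Student's two-sample t-test (equal variances):
H₀: μ₁ = μ₂
H₁: μ₁ ≠ μ₂
df = n₁ + n₂ - 2 = 33
Pooled variance s_p² = [(n₁-1)s₁² + (n₂-1)s₂²] / (n₁ + n₂ - 2) = [(19)(10.70²) + (14)(10.48²)] / 33 = 112.5132
SE = √(s_p²(1/n₁ + 1/n₂)) = √(112.5132 × (1/20 + 1/15)) = 3.6231
t = (x̄₁ - x̄₂) / SE = (75.52 - 84.69) / 3.6231 = -9.17 / 3.6231 = -2.531
p-value = 0.0163

Since p-value > α = 0.01, we fail to reject H₀.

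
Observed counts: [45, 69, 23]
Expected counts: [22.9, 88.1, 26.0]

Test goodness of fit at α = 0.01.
Chi-square goodness of fit test:
H₀: observed counts match expected distribution
H₁: observed counts differ from expected distribution
df = k - 1 = 2
χ² = Σ(O - E)²/E
   = (45 - 22.9)²/22.9 + (69 - 88.1)²/88.1 + (23 - 26.0)²/26.0
   = 21.328 + 4.141 + 0.346
   = 25.81
p-value < 0.0001

Since p-value < α = 0.01, we reject H₀.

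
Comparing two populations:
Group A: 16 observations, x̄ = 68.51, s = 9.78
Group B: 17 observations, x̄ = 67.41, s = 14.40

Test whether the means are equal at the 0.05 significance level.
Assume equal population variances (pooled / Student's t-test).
Student's two-sample t-test (equal variances):
H₀: μ₁ = μ₂
H₁: μ₁ ≠ μ₂
df = n₁ + n₂ - 2 = 31
Pooled variance s_p² = [(n₁-1)s₁² + (n₂-1)s₂²] / (n₁ + n₂ - 2) = [(15)(9.78²) + (16)(14.40²)] / 31 = 153.3060
SE = √(s_p²(1/n₁ + 1/n₂)) = √(153.3060 × (1/16 + 1/17)) = 4.3127
t = (x̄₁ - x̄₂) / SE = (68.51 - 67.41) / 4.3127 = 1.10 / 4.3127 = 0.255
p-value = 0.8004

Since p-value > α = 0.05, we fail to reject H₀.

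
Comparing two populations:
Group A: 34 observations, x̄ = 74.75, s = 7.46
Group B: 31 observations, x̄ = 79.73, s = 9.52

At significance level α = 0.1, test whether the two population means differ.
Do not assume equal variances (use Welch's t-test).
Welch's two-sample t-test:
H₀: μ₁ = μ₂
H₁: μ₁ ≠ μ₂
s₁²/n₁ = 7.46²/34 = 1.6368,  s₂²/n₂ = 9.52²/31 = 2.9236
SE = √(s₁²/n₁ + s₂²/n₂) = √(1.6368 + 2.9236) = 2.1355
df (Welch-Satterthwaite) = (s₁²/n₁ + s₂²/n₂)² / [(s₁²/n₁)²/(n₁-1) + (s₂²/n₂)²/(n₂-1)] ≈ 56.81
t = (x̄₁ - x̄₂) / SE = (74.75 - 79.73) / 2.1355 = -4.98 / 2.1355 = -2.332
p-value = 0.0233

Since p-value < α = 0.1, we reject H₀.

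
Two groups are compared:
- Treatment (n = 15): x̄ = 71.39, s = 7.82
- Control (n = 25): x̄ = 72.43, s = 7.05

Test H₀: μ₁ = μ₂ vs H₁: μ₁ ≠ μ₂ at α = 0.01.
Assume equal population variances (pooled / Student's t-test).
Student's two-sample t-test (equal variances):
H₀: μ₁ = μ₂
H₁: μ₁ ≠ μ₂
df = n₁ + n₂ - 2 = 38
Pooled variance s_p² = [(n₁-1)s₁² + (n₂-1)s₂²] / (n₁ + n₂ - 2) = [(14)(7.82²) + (24)(7.05²)] / 38 = 53.9209
SE = √(s_p²(1/n₁ + 1/n₂)) = √(53.9209 × (1/15 + 1/25)) = 2.3982
t = (x̄₁ - x̄₂) / SE = (71.39 - 72.43) / 2.3982 = -1.04 / 2.3982 = -0.434
p-value = 0.6670

Since p-value > α = 0.01, we fail to reject H₀.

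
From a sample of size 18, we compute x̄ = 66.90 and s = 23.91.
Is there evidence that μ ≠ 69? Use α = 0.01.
One-sample t-test:
H₀: μ = 69
H₁: μ ≠ 69
df = n - 1 = 17
t = (x̄ - μ₀) / (s/√n) = (66.90 - 69) / (23.91/√18) = -0.373
p-value = 0.7140

Since p-value > α = 0.01, we fail to reject H₀.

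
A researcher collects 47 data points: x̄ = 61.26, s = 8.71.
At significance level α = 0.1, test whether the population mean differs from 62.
One-sample t-test:
H₀: μ = 62
H₁: μ ≠ 62
df = n - 1 = 46
t = (x̄ - μ₀) / (s/√n) = (61.26 - 62) / (8.71/√47) = -0.582
p-value = 0.5631

Since p-value > α = 0.1, we fail to reject H₀.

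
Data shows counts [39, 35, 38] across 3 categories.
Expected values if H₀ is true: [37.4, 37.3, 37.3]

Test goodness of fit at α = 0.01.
Chi-square goodness of fit test:
H₀: observed counts match expected distribution
H₁: observed counts differ from expected distribution
df = k - 1 = 2
χ² = Σ(O - E)²/E
   = (39 - 37.4)²/37.4 + (35 - 37.3)²/37.3 + (38 - 37.3)²/37.3
   = 0.068 + 0.142 + 0.013
   = 0.22
p-value = 0.8943

Since p-value > α = 0.01, we fail to reject H₀.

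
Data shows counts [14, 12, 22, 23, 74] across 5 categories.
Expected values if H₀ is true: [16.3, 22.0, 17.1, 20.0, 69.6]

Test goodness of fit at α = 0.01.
Chi-square goodness of fit test:
H₀: observed counts match expected distribution
H₁: observed counts differ from expected distribution
df = k - 1 = 4
χ² = Σ(O - E)²/E
   = (14 - 16.3)²/16.3 + (12 - 22.0)²/22.0 + (22 - 17.1)²/17.1 + (23 - 20.0)²/20.0 + (74 - 69.6)²/69.6
   = 0.325 + 4.545 + 1.404 + 0.450 + 0.278
   = 7.00
p-value = 0.1358

Since p-value > α = 0.01, we fail to reject H₀.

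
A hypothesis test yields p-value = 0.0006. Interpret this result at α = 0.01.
Since p = 0.0006 < α = 0.01, reject H₀.
There is sufficient evidence to reject the null hypothesis; the result is statistically significant at the 0.01 level.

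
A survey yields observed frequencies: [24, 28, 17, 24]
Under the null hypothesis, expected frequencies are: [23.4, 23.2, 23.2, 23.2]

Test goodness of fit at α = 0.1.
Chi-square goodness of fit test:
H₀: observed counts match expected distribution
H₁: observed counts differ from expected distribution
df = k - 1 = 3
χ² = Σ(O - E)²/E
   = (24 - 23.4)²/23.4 + (28 - 23.2)²/23.2 + (17 - 23.2)²/23.2 + (24 - 23.2)²/23.2
   = 0.015 + 0.993 + 1.657 + 0.028
   = 2.69
p-value = 0.4414

Since p-value > α = 0.1, we fail to reject H₀.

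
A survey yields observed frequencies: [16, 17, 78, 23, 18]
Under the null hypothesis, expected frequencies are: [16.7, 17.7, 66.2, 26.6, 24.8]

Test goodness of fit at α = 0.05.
Chi-square goodness of fit test:
H₀: observed counts match expected distribution
H₁: observed counts differ from expected distribution
df = k - 1 = 4
χ² = Σ(O - E)²/E
   = (16 - 16.7)²/16.7 + (17 - 17.7)²/17.7 + (78 - 66.2)²/66.2 + (23 - 26.6)²/26.6 + (18 - 24.8)²/24.8
   = 0.029 + 0.028 + 2.103 + 0.487 + 1.865
   = 4.51
p-value = 0.3411

Since p-value > α = 0.05, we fail to reject H₀.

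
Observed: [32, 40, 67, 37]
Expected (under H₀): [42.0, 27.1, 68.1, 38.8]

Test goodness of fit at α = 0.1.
Chi-square goodness of fit test:
H₀: observed counts match expected distribution
H₁: observed counts differ from expected distribution
df = k - 1 = 3
χ² = Σ(O - E)²/E
   = (32 - 42.0)²/42.0 + (40 - 27.1)²/27.1 + (67 - 68.1)²/68.1 + (37 - 38.8)²/38.8
   = 2.381 + 6.141 + 0.018 + 0.084
   = 8.62
p-value = 0.0347

Since p-value < α = 0.1, we reject H₀.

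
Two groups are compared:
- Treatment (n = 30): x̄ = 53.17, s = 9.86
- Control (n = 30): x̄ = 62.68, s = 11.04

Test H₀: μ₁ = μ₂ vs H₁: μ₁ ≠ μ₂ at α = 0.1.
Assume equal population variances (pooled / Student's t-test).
Student's two-sample t-test (equal variances):
H₀: μ₁ = μ₂
H₁: μ₁ ≠ μ₂
df = n₁ + n₂ - 2 = 58
Pooled variance s_p² = [(n₁-1)s₁² + (n₂-1)s₂²] / (n₁ + n₂ - 2) = [(29)(9.86²) + (29)(11.04²)] / 58 = 109.5506
SE = √(s_p²(1/n₁ + 1/n₂)) = √(109.5506 × (1/30 + 1/30)) = 2.7025
t = (x̄₁ - x̄₂) / SE = (53.17 - 62.68) / 2.7025 = -9.51 / 2.7025 = -3.519
p-value = 0.0008

Since p-value < α = 0.1, we reject H₀.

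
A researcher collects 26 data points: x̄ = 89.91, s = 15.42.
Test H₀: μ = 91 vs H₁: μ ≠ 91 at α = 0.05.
One-sample t-test:
H₀: μ = 91
H₁: μ ≠ 91
df = n - 1 = 25
t = (x̄ - μ₀) / (s/√n) = (89.91 - 91) / (15.42/√26) = -0.360
p-value = 0.7215

Since p-value > α = 0.05, we fail to reject H₀.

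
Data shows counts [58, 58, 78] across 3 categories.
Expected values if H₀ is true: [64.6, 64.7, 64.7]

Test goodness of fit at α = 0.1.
Chi-square goodness of fit test:
H₀: observed counts match expected distribution
H₁: observed counts differ from expected distribution
df = k - 1 = 2
χ² = Σ(O - E)²/E
   = (58 - 64.6)²/64.6 + (58 - 64.7)²/64.7 + (78 - 64.7)²/64.7
   = 0.674 + 0.694 + 2.734
   = 4.10
p-value = 0.1286

Since p-value > α = 0.1, we fail to reject H₀.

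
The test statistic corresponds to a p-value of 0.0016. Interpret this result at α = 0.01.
Since p = 0.0016 < α = 0.01, reject H₀.
There is sufficient evidence to reject the null hypothesis; the result is statistically significant at the 0.01 level.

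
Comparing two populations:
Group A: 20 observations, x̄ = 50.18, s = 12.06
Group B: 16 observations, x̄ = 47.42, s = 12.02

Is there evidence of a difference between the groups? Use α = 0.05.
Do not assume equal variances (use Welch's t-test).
Welch's two-sample t-test:
H₀: μ₁ = μ₂
H₁: μ₁ ≠ μ₂
s₁²/n₁ = 12.06²/20 = 7.2722,  s₂²/n₂ = 12.02²/16 = 9.0300
SE = √(s₁²/n₁ + s₂²/n₂) = √(7.2722 + 9.0300) = 4.0376
df (Welch-Satterthwaite) = (s₁²/n₁ + s₂²/n₂)² / [(s₁²/n₁)²/(n₁-1) + (s₂²/n₂)²/(n₂-1)] ≈ 32.33
t = (x̄₁ - x̄₂) / SE = (50.18 - 47.42) / 4.0376 = 2.76 / 4.0376 = 0.684
p-value = 0.4991

Since p-value > α = 0.05, we fail to reject H₀.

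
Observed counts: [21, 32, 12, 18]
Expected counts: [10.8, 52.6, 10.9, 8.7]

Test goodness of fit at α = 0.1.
Chi-square goodness of fit test:
H₀: observed counts match expected distribution
H₁: observed counts differ from expected distribution
df = k - 1 = 3
χ² = Σ(O - E)²/E
   = (21 - 10.8)²/10.8 + (32 - 52.6)²/52.6 + (12 - 10.9)²/10.9 + (18 - 8.7)²/8.7
   = 9.633 + 8.068 + 0.111 + 9.941
   = 27.75
p-value < 0.0001

Since p-value < α = 0.1, we reject H₀.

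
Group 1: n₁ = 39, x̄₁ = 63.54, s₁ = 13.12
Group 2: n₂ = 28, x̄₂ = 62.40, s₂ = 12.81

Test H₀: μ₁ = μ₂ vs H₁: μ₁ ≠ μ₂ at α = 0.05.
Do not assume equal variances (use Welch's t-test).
Welch's two-sample t-test:
H₀: μ₁ = μ₂
H₁: μ₁ ≠ μ₂
s₁²/n₁ = 13.12²/39 = 4.4137,  s₂²/n₂ = 12.81²/28 = 5.8606
SE = √(s₁²/n₁ + s₂²/n₂) = √(4.4137 + 5.8606) = 3.2054
df (Welch-Satterthwaite) = (s₁²/n₁ + s₂²/n₂)² / [(s₁²/n₁)²/(n₁-1) + (s₂²/n₂)²/(n₂-1)] ≈ 59.15
t = (x̄₁ - x̄₂) / SE = (63.54 - 62.40) / 3.2054 = 1.14 / 3.2054 = 0.356
p-value = 0.7234

Since p-value > α = 0.05, we fail to reject H₀.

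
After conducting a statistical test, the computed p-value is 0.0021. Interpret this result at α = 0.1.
Since p = 0.0021 < α = 0.1, reject H₀.
There is sufficient evidence to reject the null hypothesis; the result is statistically significant at the 0.1 level.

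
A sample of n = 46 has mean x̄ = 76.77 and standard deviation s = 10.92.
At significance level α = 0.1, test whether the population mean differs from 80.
One-sample t-test:
H₀: μ = 80
H₁: μ ≠ 80
df = n - 1 = 45
t = (x̄ - μ₀) / (s/√n) = (76.77 - 80) / (10.92/√46) = -2.006
p-value = 0.0509

Since p-value < α = 0.1, we reject H₀.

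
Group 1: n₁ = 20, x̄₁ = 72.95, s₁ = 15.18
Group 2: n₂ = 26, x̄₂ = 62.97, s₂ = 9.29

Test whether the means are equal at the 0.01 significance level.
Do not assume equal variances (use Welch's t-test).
Welch's two-sample t-test:
H₀: μ₁ = μ₂
H₁: μ₁ ≠ μ₂
s₁²/n₁ = 15.18²/20 = 11.5216,  s₂²/n₂ = 9.29²/26 = 3.3194
SE = √(s₁²/n₁ + s₂²/n₂) = √(11.5216 + 3.3194) = 3.8524
df (Welch-Satterthwaite) = (s₁²/n₁ + s₂²/n₂)² / [(s₁²/n₁)²/(n₁-1) + (s₂²/n₂)²/(n₂-1)] ≈ 29.65
t = (x̄₁ - x̄₂) / SE = (72.95 - 62.97) / 3.8524 = 9.98 / 3.8524 = 2.591
p-value = 0.0147

Since p-value > α = 0.01, we fail to reject H₀.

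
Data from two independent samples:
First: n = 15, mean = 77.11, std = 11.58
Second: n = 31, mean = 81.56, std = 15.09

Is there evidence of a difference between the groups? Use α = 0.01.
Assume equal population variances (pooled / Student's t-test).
Student's two-sample t-test (equal variances):
H₀: μ₁ = μ₂
H₁: μ₁ ≠ μ₂
df = n₁ + n₂ - 2 = 44
Pooled variance s_p² = [(n₁-1)s₁² + (n₂-1)s₂²] / (n₁ + n₂ - 2) = [(14)(11.58²) + (30)(15.09²)] / 44 = 197.9226
SE = √(s_p²(1/n₁ + 1/n₂)) = √(197.9226 × (1/15 + 1/31)) = 4.4249
t = (x̄₁ - x̄₂) / SE = (77.11 - 81.56) / 4.4249 = -4.45 / 4.4249 = -1.006
p-value = 0.3201

Since p-value > α = 0.01, we fail to reject H₀.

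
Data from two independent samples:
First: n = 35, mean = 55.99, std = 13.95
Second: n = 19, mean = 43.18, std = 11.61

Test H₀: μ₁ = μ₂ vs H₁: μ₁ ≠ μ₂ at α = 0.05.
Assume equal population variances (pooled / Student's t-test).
Student's two-sample t-test (equal variances):
H₀: μ₁ = μ₂
H₁: μ₁ ≠ μ₂
df = n₁ + n₂ - 2 = 52
Pooled variance s_p² = [(n₁-1)s₁² + (n₂-1)s₂²] / (n₁ + n₂ - 2) = [(34)(13.95²) + (18)(11.61²)] / 52 = 173.8989
SE = √(s_p²(1/n₁ + 1/n₂)) = √(173.8989 × (1/35 + 1/19)) = 3.7578
t = (x̄₁ - x̄₂) / SE = (55.99 - 43.18) / 3.7578 = 12.81 / 3.7578 = 3.409
p-value = 0.0013

Since p-value < α = 0.05, we reject H₀.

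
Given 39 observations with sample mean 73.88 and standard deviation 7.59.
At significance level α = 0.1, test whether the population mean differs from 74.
One-sample t-test:
H₀: μ = 74
H₁: μ ≠ 74
df = n - 1 = 38
t = (x̄ - μ₀) / (s/√n) = (73.88 - 74) / (7.59/√39) = -0.099
p-value = 0.9219

Since p-value > α = 0.1, we fail to reject H₀.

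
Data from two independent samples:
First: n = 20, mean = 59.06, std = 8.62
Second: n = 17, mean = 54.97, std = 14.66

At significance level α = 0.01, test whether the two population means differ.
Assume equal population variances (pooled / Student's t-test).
Student's two-sample t-test (equal variances):
H₀: μ₁ = μ₂
H₁: μ₁ ≠ μ₂
df = n₁ + n₂ - 2 = 35
Pooled variance s_p² = [(n₁-1)s₁² + (n₂-1)s₂²] / (n₁ + n₂ - 2) = [(19)(8.62²) + (16)(14.66²)] / 35 = 138.5838
SE = √(s_p²(1/n₁ + 1/n₂)) = √(138.5838 × (1/20 + 1/17)) = 3.8834
t = (x̄₁ - x̄₂) / SE = (59.06 - 54.97) / 3.8834 = 4.09 / 3.8834 = 1.053
p-value = 0.2995

Since p-value > α = 0.01, we fail to reject H₀.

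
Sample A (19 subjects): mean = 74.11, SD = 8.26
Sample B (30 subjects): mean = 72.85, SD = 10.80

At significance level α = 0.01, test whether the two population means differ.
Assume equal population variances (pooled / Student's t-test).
Student's two-sample t-test (equal variances):
H₀: μ₁ = μ₂
H₁: μ₁ ≠ μ₂
df = n₁ + n₂ - 2 = 47
Pooled variance s_p² = [(n₁-1)s₁² + (n₂-1)s₂²] / (n₁ + n₂ - 2) = [(18)(8.26²) + (29)(10.80²)] / 47 = 98.0991
SE = √(s_p²(1/n₁ + 1/n₂)) = √(98.0991 × (1/19 + 1/30)) = 2.9040
t = (x̄₁ - x̄₂) / SE = (74.11 - 72.85) / 2.9040 = 1.26 / 2.9040 = 0.434
p-value = 0.6664

Since p-value > α = 0.01, we fail to reject H₀.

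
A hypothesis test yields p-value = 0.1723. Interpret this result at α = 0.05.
Since p = 0.1723 > α = 0.05, fail to reject H₀.
There is insufficient evidence to reject the null hypothesis; the result is not statistically significant at the 0.05 level.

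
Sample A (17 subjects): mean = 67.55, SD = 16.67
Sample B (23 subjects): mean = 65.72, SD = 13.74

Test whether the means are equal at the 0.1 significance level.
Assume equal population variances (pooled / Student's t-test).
Student's two-sample t-test (equal variances):
H₀: μ₁ = μ₂
H₁: μ₁ ≠ μ₂
df = n₁ + n₂ - 2 = 38
Pooled variance s_p² = [(n₁-1)s₁² + (n₂-1)s₂²] / (n₁ + n₂ - 2) = [(16)(16.67²) + (22)(13.74²)] / 38 = 226.3039
SE = √(s_p²(1/n₁ + 1/n₂)) = √(226.3039 × (1/17 + 1/23)) = 4.8116
t = (x̄₁ - x̄₂) / SE = (67.55 - 65.72) / 4.8116 = 1.83 / 4.8116 = 0.380
p-value = 0.7058

Since p-value > α = 0.1, we fail to reject H₀.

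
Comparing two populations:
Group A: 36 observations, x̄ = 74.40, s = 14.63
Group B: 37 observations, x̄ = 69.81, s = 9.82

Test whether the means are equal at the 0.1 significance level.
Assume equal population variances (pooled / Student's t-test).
Student's two-sample t-test (equal variances):
H₀: μ₁ = μ₂
H₁: μ₁ ≠ μ₂
df = n₁ + n₂ - 2 = 71
Pooled variance s_p² = [(n₁-1)s₁² + (n₂-1)s₂²] / (n₁ + n₂ - 2) = [(35)(14.63²) + (36)(9.82²)] / 71 = 154.4064
SE = √(s_p²(1/n₁ + 1/n₂)) = √(154.4064 × (1/36 + 1/37)) = 2.9090
t = (x̄₁ - x̄₂) / SE = (74.40 - 69.81) / 2.9090 = 4.59 / 2.9090 = 1.578
p-value = 0.1190

Since p-value > α = 0.1, we fail to reject H₀.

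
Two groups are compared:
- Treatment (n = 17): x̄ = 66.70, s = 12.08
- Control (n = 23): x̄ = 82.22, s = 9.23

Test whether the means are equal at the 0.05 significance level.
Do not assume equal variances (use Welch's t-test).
Welch's two-sample t-test:
H₀: μ₁ = μ₂
H₁: μ₁ ≠ μ₂
s₁²/n₁ = 12.08²/17 = 8.5839,  s₂²/n₂ = 9.23²/23 = 3.7040
SE = √(s₁²/n₁ + s₂²/n₂) = √(8.5839 + 3.7040) = 3.5054
df (Welch-Satterthwaite) = (s₁²/n₁ + s₂²/n₂)² / [(s₁²/n₁)²/(n₁-1) + (s₂²/n₂)²/(n₂-1)] ≈ 28.88
t = (x̄₁ - x̄₂) / SE = (66.70 - 82.22) / 3.5054 = -15.52 / 3.5054 = -4.427
p-value = 0.0001

Since p-value < α = 0.05, we reject H₀.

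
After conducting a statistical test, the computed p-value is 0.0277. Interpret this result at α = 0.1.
Since p = 0.0277 < α = 0.1, reject H₀.
There is sufficient evidence to reject the null hypothesis; the result is statistically significant at the 0.1 level.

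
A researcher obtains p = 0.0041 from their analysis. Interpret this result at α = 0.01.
Since p = 0.0041 < α = 0.01, reject H₀.
There is sufficient evidence to reject the null hypothesis; the result is statistically significant at the 0.01 level.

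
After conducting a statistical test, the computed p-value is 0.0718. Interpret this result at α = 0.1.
Since p = 0.0718 < α = 0.1, reject H₀.
There is sufficient evidence to reject the null hypothesis; the result is statistically significant at the 0.1 level.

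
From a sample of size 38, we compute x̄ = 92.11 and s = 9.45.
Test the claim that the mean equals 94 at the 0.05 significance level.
One-sample t-test:
H₀: μ = 94
H₁: μ ≠ 94
df = n - 1 = 37
t = (x̄ - μ₀) / (s/√n) = (92.11 - 94) / (9.45/√38) = -1.233
p-value = 0.2254

Since p-value > α = 0.05, we fail to reject H₀.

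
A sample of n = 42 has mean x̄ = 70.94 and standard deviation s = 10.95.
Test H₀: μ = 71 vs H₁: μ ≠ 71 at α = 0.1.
One-sample t-test:
H₀: μ = 71
H₁: μ ≠ 71
df = n - 1 = 41
t = (x̄ - μ₀) / (s/√n) = (70.94 - 71) / (10.95/√42) = -0.036
p-value = 0.9718

Since p-value > α = 0.1, we fail to reject H₀.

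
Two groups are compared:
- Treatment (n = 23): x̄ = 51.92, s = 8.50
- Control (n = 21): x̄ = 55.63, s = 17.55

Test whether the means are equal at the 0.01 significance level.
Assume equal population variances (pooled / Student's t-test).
Student's two-sample t-test (equal variances):
H₀: μ₁ = μ₂
H₁: μ₁ ≠ μ₂
df = n₁ + n₂ - 2 = 42
Pooled variance s_p² = [(n₁-1)s₁² + (n₂-1)s₂²] / (n₁ + n₂ - 2) = [(22)(8.50²) + (20)(17.55²)] / 42 = 184.5131
SE = √(s_p²(1/n₁ + 1/n₂)) = √(184.5131 × (1/23 + 1/21)) = 4.0998
t = (x̄₁ - x̄₂) / SE = (51.92 - 55.63) / 4.0998 = -3.71 / 4.0998 = -0.905
p-value = 0.3707

Since p-value > α = 0.01, we fail to reject H₀.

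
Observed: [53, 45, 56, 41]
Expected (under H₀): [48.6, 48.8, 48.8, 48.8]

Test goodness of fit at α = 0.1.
Chi-square goodness of fit test:
H₀: observed counts match expected distribution
H₁: observed counts differ from expected distribution
df = k - 1 = 3
χ² = Σ(O - E)²/E
   = (53 - 48.6)²/48.6 + (45 - 48.8)²/48.8 + (56 - 48.8)²/48.8 + (41 - 48.8)²/48.8
   = 0.398 + 0.296 + 1.062 + 1.247
   = 3.00
p-value = 0.3911

Since p-value > α = 0.1, we fail to reject H₀.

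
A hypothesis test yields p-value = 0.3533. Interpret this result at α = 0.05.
Since p = 0.3533 > α = 0.05, fail to reject H₀.
There is insufficient evidence to reject the null hypothesis; the result is not statistically significant at the 0.05 level.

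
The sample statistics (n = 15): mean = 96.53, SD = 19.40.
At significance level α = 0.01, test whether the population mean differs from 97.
One-sample t-test:
H₀: μ = 97
H₁: μ ≠ 97
df = n - 1 = 14
t = (x̄ - μ₀) / (s/√n) = (96.53 - 97) / (19.40/√15) = -0.094
p-value = 0.9266

Since p-value > α = 0.01, we fail to reject H₀.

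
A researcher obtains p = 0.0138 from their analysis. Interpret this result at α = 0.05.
Since p = 0.0138 < α = 0.05, reject H₀.
There is sufficient evidence to reject the null hypothesis; the result is statistically significant at the 0.05 level.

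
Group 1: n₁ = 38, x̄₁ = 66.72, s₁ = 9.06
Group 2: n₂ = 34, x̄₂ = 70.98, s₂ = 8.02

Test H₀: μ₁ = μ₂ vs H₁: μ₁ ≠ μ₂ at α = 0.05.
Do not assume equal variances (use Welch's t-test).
Welch's two-sample t-test:
H₀: μ₁ = μ₂
H₁: μ₁ ≠ μ₂
s₁²/n₁ = 9.06²/38 = 2.1601,  s₂²/n₂ = 8.02²/34 = 1.8918
SE = √(s₁²/n₁ + s₂²/n₂) = √(2.1601 + 1.8918) = 2.0129
df (Welch-Satterthwaite) = (s₁²/n₁ + s₂²/n₂)² / [(s₁²/n₁)²/(n₁-1) + (s₂²/n₂)²/(n₂-1)] ≈ 69.99
t = (x̄₁ - x̄₂) / SE = (66.72 - 70.98) / 2.0129 = -4.26 / 2.0129 = -2.116
p-value = 0.0379

Since p-value < α = 0.05, we reject H₀.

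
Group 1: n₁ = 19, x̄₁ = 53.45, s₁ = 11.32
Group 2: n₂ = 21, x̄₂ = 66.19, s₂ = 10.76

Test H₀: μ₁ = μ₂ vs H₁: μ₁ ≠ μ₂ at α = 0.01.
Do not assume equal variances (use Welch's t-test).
Welch's two-sample t-test:
H₀: μ₁ = μ₂
H₁: μ₁ ≠ μ₂
s₁²/n₁ = 11.32²/19 = 6.7443,  s₂²/n₂ = 10.76²/21 = 5.5132
SE = √(s₁²/n₁ + s₂²/n₂) = √(6.7443 + 5.5132) = 3.5011
df (Welch-Satterthwaite) = (s₁²/n₁ + s₂²/n₂)² / [(s₁²/n₁)²/(n₁-1) + (s₂²/n₂)²/(n₂-1)] ≈ 37.13
t = (x̄₁ - x̄₂) / SE = (53.45 - 66.19) / 3.5011 = -12.74 / 3.5011 = -3.639
p-value = 0.0008

Since p-value < α = 0.01, we reject H₀.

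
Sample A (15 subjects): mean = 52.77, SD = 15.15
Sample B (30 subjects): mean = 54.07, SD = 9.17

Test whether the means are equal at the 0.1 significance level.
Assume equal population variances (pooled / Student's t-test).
Student's two-sample t-test (equal variances):
H₀: μ₁ = μ₂
H₁: μ₁ ≠ μ₂
df = n₁ + n₂ - 2 = 43
Pooled variance s_p² = [(n₁-1)s₁² + (n₂-1)s₂²] / (n₁ + n₂ - 2) = [(14)(15.15²) + (29)(9.17²)] / 43 = 131.4394
SE = √(s_p²(1/n₁ + 1/n₂)) = √(131.4394 × (1/15 + 1/30)) = 3.6255
t = (x̄₁ - x̄₂) / SE = (52.77 - 54.07) / 3.6255 = -1.30 / 3.6255 = -0.359
p-value = 0.7217

Since p-value > α = 0.1, we fail to reject H₀.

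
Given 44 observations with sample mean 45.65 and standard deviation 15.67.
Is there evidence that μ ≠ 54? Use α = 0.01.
One-sample t-test:
H₀: μ = 54
H₁: μ ≠ 54
df = n - 1 = 43
t = (x̄ - μ₀) / (s/√n) = (45.65 - 54) / (15.67/√44) = -3.535
p-value = 0.0010

Since p-value < α = 0.01, we reject H₀.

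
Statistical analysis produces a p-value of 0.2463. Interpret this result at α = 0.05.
Since p = 0.2463 > α = 0.05, fail to reject H₀.
There is insufficient evidence to reject the null hypothesis; the result is not statistically significant at the 0.05 level.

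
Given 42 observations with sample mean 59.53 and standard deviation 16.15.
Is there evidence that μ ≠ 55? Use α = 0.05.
One-sample t-test:
H₀: μ = 55
H₁: μ ≠ 55
df = n - 1 = 41
t = (x̄ - μ₀) / (s/√n) = (59.53 - 55) / (16.15/√42) = 1.818
p-value = 0.0764

Since p-value > α = 0.05, we fail to reject H₀.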